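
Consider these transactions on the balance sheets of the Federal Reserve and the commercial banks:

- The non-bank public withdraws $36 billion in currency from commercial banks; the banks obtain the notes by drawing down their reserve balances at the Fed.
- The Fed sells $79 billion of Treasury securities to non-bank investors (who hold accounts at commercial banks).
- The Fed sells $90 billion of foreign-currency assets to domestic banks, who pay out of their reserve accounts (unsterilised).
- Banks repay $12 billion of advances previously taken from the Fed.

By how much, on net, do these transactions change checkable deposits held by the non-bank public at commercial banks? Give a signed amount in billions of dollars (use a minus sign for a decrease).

-$115 billion

Currency withdrawal $36 billion: non-bank counterparties' bank balances fall → −$36B.
Asset sale (to non-banks) $79 billion: non-bank counterparties' bank balances fall → −$79B.
FX sale $90 billion: the counterparty is a bank, so public deposits are unchanged → 0.
Discount-window repayment $12 billion: the counterparty is a bank, so public deposits are unchanged → 0.
Net: −36 − 79 + 0 + 0 = -$115 billion.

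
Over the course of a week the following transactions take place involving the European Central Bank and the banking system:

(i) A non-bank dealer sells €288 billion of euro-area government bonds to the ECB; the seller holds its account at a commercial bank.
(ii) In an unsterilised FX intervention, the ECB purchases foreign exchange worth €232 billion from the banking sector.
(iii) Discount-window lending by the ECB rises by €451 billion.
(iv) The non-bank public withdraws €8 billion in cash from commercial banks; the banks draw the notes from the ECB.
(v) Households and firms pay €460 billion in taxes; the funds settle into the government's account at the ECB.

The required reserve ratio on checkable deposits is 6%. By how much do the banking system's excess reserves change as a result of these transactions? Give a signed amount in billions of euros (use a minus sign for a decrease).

+€513.8 billion

Asset purchase (from non-banks) €288 billion: reserves +€288B, deposits +€288B.
FX purchase €232 billion: reserves +€232B, deposits 0.
Discount-window loan €451 billion: reserves +€451B, deposits 0.
Currency withdrawal €8 billion: reserves −€8B, deposits −€8B.
Government account inflow €460 billion: reserves −€460B, deposits −€460B.
Totals: Δreserves = +€503B, Δdeposits = −€180B.
Δrequired reserves = 6% × −€180B = −€10.8B.
Δexcess reserves = Δreserves − Δrequired = +€503B − (−€10.8B) = +€513.8 billion.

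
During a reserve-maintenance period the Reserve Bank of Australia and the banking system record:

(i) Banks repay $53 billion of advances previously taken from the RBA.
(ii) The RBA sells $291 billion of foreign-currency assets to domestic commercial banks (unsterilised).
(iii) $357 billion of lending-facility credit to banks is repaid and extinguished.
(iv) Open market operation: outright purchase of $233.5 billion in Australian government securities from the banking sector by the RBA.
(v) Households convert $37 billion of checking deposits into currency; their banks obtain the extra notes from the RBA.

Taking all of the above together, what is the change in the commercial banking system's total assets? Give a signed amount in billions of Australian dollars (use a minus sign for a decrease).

Discount-window repayment $53 billion: bank balance sheets shrink → −$53B.
FX sale $291 billion: just an asset swap on bank balance sheets → 0.
Discount-window repayment $357 billion: bank balance sheets shrink → −$357B.
OMO purchase (from banks) $233.5 billion: just an asset swap on bank balance sheets → 0.
Currency withdrawal $37 billion: bank balance sheets shrink → −$37B.
Net: −53 + 0 − 357 + 0 − 37 = -$447 billion.

-$447 billion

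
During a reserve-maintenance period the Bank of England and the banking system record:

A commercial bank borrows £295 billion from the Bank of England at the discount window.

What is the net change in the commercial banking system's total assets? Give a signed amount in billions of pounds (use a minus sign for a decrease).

Bank of England balance sheet:
  Assets:      Loans to banks +£295B
  Liabilities: Bank reserves +£295B
Commercial banking system:
  Assets:      Reserves at CB +£295B
  Liabilities: Borrowings from CB +£295B
Change in total bank assets = +£295 billion.

+£295 billion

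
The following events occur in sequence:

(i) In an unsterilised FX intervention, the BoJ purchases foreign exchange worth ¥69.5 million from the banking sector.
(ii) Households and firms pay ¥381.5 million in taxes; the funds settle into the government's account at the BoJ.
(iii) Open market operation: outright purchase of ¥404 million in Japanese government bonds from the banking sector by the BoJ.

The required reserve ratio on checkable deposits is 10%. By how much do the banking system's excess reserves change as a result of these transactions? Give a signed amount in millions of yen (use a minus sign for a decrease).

+¥130.15 million

FX purchase ¥69.5 million: reserves +¥69.5M, deposits 0.
Government account inflow ¥381.5 million: reserves −¥381.5M, deposits −¥381.5M.
OMO purchase (from banks) ¥404 million: reserves +¥404M, deposits 0.
Totals: Δreserves = +¥92M, Δdeposits = −¥381.5M.
Δrequired reserves = 10% × −¥381.5M = −¥38.15M.
Δexcess reserves = Δreserves − Δrequired = +¥92M − (−¥38.15M) = +¥130.15 million.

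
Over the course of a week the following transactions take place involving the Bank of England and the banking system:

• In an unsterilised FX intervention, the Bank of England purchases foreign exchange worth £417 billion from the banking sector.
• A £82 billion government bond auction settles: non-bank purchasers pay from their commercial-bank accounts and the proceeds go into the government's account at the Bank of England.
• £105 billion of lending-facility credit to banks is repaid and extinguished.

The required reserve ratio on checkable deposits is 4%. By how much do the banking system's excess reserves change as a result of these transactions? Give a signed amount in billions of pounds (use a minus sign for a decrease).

+£233.28 billion

FX purchase £417 billion: reserves +£417B, deposits 0.
Government account inflow £82 billion: reserves −£82B, deposits −£82B.
Discount-window repayment £105 billion: reserves −£105B, deposits 0.
Totals: Δreserves = +£230B, Δdeposits = −£82B.
Δrequired reserves = 4% × −£82B = −£3.28B.
Δexcess reserves = Δreserves − Δrequired = +£230B − (−£3.28B) = +£233.28 billion.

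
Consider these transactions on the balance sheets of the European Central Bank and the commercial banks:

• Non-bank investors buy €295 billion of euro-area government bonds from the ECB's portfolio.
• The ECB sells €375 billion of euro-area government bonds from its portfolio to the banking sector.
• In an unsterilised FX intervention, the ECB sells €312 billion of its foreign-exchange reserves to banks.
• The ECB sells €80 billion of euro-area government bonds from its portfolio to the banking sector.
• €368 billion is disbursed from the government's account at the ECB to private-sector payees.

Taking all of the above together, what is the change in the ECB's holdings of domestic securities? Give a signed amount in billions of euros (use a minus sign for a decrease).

Asset sale (to non-banks) €295 billion: securities removed from the ECB's portfolio → −€295B.
OMO sale (to banks) €375 billion: securities removed from the ECB's portfolio → −€375B.
FX sale €312 billion: the ECB's securities portfolio is untouched → 0.
OMO sale (to banks) €80 billion: securities removed from the ECB's portfolio → −€80B.
Government spending €368 billion: the ECB's securities portfolio is untouched → 0.
Net: −295 − 375 + 0 − 80 + 0 = -€750 billion.

-€750 billion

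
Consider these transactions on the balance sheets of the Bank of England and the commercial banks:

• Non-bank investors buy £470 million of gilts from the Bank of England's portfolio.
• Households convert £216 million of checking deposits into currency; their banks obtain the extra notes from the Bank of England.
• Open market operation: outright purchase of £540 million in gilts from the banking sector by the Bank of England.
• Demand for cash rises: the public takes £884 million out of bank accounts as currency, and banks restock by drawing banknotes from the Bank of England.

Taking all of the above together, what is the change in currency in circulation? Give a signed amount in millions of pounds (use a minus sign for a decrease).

Bank of England balance sheet:
  Assets:      Securities +£70M
  Liabilities: Bank reserves −£1030M, Currency in circulation +£1100M
So the change in currency in circulation is +£1100 million.

+£1100 million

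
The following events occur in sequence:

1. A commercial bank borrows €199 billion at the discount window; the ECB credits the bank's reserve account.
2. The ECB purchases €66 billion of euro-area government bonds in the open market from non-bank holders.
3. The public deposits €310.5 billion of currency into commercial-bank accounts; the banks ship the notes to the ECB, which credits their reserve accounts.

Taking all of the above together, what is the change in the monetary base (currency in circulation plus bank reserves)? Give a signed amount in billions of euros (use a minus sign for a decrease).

ECB balance sheet:
  Assets:      Securities +€66B, Loans to banks +€199B
  Liabilities: Bank reserves +€575.5B, Currency in circulation −€310.5B
Commercial banking system:
  Assets:      Reserves at CB +€575.5B
  Liabilities: Checkable deposits +€376.5B, Borrowings from CB +€199B
Monetary base = currency + reserves: −€310.5B + (+€575.5B) = +€265 billion.

+€265 billion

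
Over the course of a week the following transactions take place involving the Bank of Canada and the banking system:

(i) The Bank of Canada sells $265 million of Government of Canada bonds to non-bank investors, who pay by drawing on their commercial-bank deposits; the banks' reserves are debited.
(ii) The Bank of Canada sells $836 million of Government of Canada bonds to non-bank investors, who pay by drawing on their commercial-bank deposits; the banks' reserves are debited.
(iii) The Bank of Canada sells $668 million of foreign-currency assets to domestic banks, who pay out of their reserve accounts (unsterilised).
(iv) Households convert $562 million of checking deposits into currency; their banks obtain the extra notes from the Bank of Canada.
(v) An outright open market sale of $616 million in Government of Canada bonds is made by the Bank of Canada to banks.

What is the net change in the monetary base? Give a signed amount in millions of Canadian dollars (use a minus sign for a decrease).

-$2385 million

Asset sale (to non-banks) $265 million: Bank of Canada balance sheet contracts → −$265M.
Asset sale (to non-banks) $836 million: Bank of Canada balance sheet contracts → −$836M.
FX sale $668 million: Bank of Canada balance sheet contracts → −$668M.
Currency withdrawal $562 million: just a shift between currency and reserves — both are base money → 0.
OMO sale (to banks) $616 million: Bank of Canada balance sheet contracts → −$616M.
Net: −265 − 836 − 668 + 0 − 616 = -$2385 million.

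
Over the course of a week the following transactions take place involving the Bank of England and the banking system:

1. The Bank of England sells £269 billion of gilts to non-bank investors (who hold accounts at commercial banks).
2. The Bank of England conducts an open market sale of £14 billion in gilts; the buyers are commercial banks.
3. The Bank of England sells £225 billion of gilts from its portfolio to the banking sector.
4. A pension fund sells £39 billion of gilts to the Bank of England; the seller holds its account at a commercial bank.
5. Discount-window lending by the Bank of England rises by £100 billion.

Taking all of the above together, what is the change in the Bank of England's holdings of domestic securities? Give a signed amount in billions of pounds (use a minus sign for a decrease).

-£469 billion

Bank of England balance sheet:
  Assets:      Securities −£469B, Loans to banks +£100B
  Liabilities: Bank reserves −£369B
So the change in the Bank of England's holdings of domestic securities is -£469 billion.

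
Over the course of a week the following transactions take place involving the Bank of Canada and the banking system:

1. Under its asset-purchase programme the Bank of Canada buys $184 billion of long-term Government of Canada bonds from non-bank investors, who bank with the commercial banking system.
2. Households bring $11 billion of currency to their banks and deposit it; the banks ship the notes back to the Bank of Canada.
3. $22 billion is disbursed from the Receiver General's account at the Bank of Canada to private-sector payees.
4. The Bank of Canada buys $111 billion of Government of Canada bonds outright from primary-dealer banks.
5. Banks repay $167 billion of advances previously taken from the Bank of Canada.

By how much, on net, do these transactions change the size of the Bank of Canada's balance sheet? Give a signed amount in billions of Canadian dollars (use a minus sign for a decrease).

Asset purchase (from non-banks) $184 billion: a Bank of Canada asset is acquired → +$184B.
Currency deposit $11 billion: only the composition of liabilities changes → 0.
Government spending $22 billion: only the composition of liabilities changes → 0.
OMO purchase (from banks) $111 billion: a Bank of Canada asset is acquired → +$111B.
Discount-window repayment $167 billion: a Bank of Canada asset is shed → −$167B.
Net: 184 + 0 + 0 + 111 − 167 = +$128 billion.

+$128 billion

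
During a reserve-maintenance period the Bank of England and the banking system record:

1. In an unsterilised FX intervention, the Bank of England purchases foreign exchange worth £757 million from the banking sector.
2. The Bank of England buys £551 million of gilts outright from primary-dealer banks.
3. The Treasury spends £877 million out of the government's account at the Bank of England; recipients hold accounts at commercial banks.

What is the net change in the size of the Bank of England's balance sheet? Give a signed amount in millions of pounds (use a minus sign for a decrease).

Bank of England balance sheet:
  Assets:      Securities +£551M, Foreign assets +£757M
  Liabilities: Bank reserves +£2185M, Government deposits −£877M
Commercial banking system:
  Assets:      Reserves at CB +£2185M, Securities −£551M, Foreign assets −£757M
  Liabilities: Checkable deposits +£877M
Change in total Bank of England assets = +£1308 million.

+£1308 million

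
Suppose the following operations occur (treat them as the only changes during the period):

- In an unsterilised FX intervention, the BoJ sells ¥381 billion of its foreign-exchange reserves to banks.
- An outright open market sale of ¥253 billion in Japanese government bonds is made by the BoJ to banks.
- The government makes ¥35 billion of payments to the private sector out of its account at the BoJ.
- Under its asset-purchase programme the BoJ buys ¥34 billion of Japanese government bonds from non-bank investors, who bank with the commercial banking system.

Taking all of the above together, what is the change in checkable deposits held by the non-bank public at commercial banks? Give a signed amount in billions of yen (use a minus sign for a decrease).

FX sale ¥381 billion: the counterparty is a bank, so public deposits are unchanged → 0.
OMO sale (to banks) ¥253 billion: the counterparty is a bank, so public deposits are unchanged → 0.
Government spending ¥35 billion: non-bank counterparties' bank balances rise → +¥35B.
Asset purchase (from non-banks) ¥34 billion: non-bank counterparties' bank balances rise → +¥34B.
Net: 0 + 0 + 35 + 34 = +¥69 billion.

+¥69 billion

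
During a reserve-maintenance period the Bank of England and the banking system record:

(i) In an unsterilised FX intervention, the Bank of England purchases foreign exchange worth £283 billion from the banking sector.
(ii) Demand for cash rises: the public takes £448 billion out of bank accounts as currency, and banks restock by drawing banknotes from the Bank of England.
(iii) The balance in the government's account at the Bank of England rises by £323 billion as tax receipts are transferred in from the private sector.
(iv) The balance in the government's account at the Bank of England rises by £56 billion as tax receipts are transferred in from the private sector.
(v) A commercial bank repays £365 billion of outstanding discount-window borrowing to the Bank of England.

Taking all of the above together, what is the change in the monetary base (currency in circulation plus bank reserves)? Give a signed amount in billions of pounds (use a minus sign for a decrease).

FX purchase £283 billion: Bank of England balance sheet expands → +£283B.
Currency withdrawal £448 billion: just a shift between currency and reserves — both are base money → 0.
Government account inflow £323 billion: reserves shift to a non-base liability → −£323B.
Government account inflow £56 billion: reserves shift to a non-base liability → −£56B.
Discount-window repayment £365 billion: Bank of England balance sheet contracts → −£365B.
Net: 283 + 0 − 323 − 56 − 365 = -£461 billion.

-£461 billion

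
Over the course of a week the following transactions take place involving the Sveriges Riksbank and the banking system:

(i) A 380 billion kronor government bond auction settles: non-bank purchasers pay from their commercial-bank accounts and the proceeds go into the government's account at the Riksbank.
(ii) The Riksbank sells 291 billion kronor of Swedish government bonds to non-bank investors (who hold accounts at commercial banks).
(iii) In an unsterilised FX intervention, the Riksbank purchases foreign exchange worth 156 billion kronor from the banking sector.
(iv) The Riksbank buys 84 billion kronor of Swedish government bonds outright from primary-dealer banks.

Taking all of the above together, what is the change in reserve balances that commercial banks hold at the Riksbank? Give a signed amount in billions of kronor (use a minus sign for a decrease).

-431 billion

Government account inflow 380 billion kronor: funds move from bank reserves into the government account → −380B.
Asset sale (to non-banks) 291 billion kronor: the non-bank buyers' banks settle from reserves → −291B.
FX purchase 156 billion kronor: the Riksbank pays by crediting reserve accounts → +156B.
OMO purchase (from banks) 84 billion kronor: the Riksbank pays by crediting reserve accounts → +84B.
Net: −380 − 291 + 156 + 84 = -431 billion.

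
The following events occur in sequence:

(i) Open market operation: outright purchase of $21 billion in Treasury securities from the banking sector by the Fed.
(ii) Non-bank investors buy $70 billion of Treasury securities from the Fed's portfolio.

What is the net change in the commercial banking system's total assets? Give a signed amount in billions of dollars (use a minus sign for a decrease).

-$70 billion

OMO purchase (from banks) $21 billion: just an asset swap on bank balance sheets → 0.
Asset sale (to non-banks) $70 billion: bank balance sheets shrink → −$70B.
Net: 0 − 70 = -$70 billion.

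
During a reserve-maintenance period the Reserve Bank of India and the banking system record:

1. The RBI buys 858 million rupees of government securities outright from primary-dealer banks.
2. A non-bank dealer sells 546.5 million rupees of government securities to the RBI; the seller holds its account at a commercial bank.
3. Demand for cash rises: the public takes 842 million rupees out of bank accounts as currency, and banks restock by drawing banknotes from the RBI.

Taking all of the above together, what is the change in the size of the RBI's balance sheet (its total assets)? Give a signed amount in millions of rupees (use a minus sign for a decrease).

+1404.5 million

OMO purchase (from banks) 858 million rupees: an RBI asset is acquired → +858M.
Asset purchase (from non-banks) 546.5 million rupees: an RBI asset is acquired → +546.5M.
Currency withdrawal 842 million rupees: only the composition of liabilities changes → 0.
Net: 858 + 546.5 + 0 = +1404.5 million.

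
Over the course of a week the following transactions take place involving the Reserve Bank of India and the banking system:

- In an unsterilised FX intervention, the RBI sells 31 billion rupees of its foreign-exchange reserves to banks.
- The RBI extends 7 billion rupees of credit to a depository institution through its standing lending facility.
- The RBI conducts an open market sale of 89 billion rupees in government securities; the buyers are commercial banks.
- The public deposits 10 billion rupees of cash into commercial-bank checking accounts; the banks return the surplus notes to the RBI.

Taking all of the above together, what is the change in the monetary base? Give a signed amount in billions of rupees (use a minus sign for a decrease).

-113 billion

RBI balance sheet:
  Assets:      Securities −89B, Loans to banks +7B, Foreign assets −31B
  Liabilities: Bank reserves −103B, Currency in circulation −10B
Monetary base = currency + reserves: −10B + (−103B) = -113 billion.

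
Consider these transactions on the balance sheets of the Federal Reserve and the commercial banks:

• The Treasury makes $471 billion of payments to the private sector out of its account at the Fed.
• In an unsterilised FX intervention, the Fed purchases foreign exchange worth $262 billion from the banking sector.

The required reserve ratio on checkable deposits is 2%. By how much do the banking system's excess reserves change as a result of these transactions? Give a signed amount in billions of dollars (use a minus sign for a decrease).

+$723.58 billion

Government spending $471 billion: reserves +$471B, deposits +$471B.
FX purchase $262 billion: reserves +$262B, deposits 0.
Totals: Δreserves = +$733B, Δdeposits = +$471B.
Δrequired reserves = 2% × +$471B = +$9.42B.
Δexcess reserves = Δreserves − Δrequired = +$733B − (+$9.42B) = +$723.58 billion.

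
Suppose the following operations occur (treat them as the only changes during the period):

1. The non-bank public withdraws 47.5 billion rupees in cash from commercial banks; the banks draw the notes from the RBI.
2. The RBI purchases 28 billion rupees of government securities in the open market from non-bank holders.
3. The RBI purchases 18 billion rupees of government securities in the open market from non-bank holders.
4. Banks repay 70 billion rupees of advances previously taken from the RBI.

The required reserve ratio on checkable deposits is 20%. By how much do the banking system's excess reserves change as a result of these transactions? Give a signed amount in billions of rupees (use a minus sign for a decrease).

-71.2 billion

Currency withdrawal 47.5 billion rupees: reserves −47.5B, deposits −47.5B.
Asset purchase (from non-banks) 28 billion rupees: reserves +28B, deposits +28B.
Asset purchase (from non-banks) 18 billion rupees: reserves +18B, deposits +18B.
Discount-window repayment 70 billion rupees: reserves −70B, deposits 0.
Totals: Δreserves = −71.5B, Δdeposits = −1.5B.
Δrequired reserves = 20% × −1.5B = −0.3B.
Δexcess reserves = Δreserves − Δrequired = −71.5B − (−0.3B) = -71.2 billion.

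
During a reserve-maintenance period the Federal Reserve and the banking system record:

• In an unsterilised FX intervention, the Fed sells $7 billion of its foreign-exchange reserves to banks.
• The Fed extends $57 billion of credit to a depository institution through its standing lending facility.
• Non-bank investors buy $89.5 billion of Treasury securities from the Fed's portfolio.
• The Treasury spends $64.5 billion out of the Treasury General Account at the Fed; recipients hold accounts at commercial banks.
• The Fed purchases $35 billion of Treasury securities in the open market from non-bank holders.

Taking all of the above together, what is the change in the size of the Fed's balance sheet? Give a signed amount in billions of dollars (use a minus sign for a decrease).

FX sale $7 billion: a Fed asset is shed → −$7B.
Discount-window loan $57 billion: a Fed asset is acquired → +$57B.
Asset sale (to non-banks) $89.5 billion: a Fed asset is shed → −$89.5B.
Government spending $64.5 billion: only the composition of liabilities changes → 0.
Asset purchase (from non-banks) $35 billion: a Fed asset is acquired → +$35B.
Net: −7 + 57 − 89.5 + 0 + 35 = -$4.5 billion.

-$4.5 billion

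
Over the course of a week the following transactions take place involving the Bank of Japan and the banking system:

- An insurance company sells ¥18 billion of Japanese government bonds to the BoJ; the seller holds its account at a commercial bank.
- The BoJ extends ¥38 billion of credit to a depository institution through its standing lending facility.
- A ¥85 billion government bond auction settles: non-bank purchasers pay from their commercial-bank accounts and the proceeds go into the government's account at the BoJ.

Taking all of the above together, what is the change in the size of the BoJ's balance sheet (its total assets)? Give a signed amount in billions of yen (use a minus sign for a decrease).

+¥56 billion

BoJ balance sheet:
  Assets:      Securities +¥18B, Loans to banks +¥38B
  Liabilities: Bank reserves −¥29B, Government deposits +¥85B
Change in total BoJ assets = +¥56 billion.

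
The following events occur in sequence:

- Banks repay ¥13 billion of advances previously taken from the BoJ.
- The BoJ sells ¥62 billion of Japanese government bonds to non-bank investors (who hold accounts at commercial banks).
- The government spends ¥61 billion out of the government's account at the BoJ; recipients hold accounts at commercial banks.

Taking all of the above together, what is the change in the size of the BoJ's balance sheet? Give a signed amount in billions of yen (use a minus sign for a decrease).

-¥75 billion

Discount-window repayment ¥13 billion: a BoJ asset is shed → −¥13B.
Asset sale (to non-banks) ¥62 billion: a BoJ asset is shed → −¥62B.
Government spending ¥61 billion: only the composition of liabilities changes → 0.
Net: −13 − 62 + 0 = -¥75 billion.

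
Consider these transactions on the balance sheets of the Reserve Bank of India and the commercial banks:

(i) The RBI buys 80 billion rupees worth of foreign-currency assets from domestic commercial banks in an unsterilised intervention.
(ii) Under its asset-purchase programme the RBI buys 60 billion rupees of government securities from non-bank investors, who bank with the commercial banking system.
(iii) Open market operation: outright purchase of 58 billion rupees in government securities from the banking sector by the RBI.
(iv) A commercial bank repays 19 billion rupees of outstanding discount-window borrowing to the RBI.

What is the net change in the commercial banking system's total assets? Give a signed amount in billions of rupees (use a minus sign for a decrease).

+41 billion

RBI balance sheet:
  Assets:      Securities +118B, Loans to banks −19B, Foreign assets +80B
  Liabilities: Bank reserves +179B
Commercial banking system:
  Assets:      Reserves at CB +179B, Securities −58B, Foreign assets −80B
  Liabilities: Checkable deposits +60B, Borrowings from CB −19B
Change in total bank assets = +41 billion.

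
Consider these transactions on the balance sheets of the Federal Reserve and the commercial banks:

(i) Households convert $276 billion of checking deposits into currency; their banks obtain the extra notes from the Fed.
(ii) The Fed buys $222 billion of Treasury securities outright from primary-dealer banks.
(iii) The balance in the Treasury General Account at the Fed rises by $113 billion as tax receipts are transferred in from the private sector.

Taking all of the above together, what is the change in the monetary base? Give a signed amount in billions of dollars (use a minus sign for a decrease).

+$109 billion

Currency withdrawal $276 billion: just a shift between currency and reserves — both are base money → 0.
OMO purchase (from banks) $222 billion: Fed balance sheet expands → +$222B.
Government account inflow $113 billion: reserves shift to a non-base liability → −$113B.
Net: 0 + 222 − 113 = +$109 billion.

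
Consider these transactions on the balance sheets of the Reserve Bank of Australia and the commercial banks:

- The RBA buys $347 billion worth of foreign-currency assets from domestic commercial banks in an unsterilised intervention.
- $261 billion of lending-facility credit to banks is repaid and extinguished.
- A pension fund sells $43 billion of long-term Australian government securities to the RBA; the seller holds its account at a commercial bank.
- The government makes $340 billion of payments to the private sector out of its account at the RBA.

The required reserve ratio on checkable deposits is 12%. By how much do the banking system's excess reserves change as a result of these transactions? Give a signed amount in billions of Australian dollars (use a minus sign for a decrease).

FX purchase $347 billion: reserves +$347B, deposits 0.
Discount-window repayment $261 billion: reserves −$261B, deposits 0.
Asset purchase (from non-banks) $43 billion: reserves +$43B, deposits +$43B.
Government spending $340 billion: reserves +$340B, deposits +$340B.
Totals: Δreserves = +$469B, Δdeposits = +$383B.
Δrequired reserves = 12% × +$383B = +$45.96B.
Δexcess reserves = Δreserves − Δrequired = +$469B − (+$45.96B) = +$423.04 billion.

+$423.04 billion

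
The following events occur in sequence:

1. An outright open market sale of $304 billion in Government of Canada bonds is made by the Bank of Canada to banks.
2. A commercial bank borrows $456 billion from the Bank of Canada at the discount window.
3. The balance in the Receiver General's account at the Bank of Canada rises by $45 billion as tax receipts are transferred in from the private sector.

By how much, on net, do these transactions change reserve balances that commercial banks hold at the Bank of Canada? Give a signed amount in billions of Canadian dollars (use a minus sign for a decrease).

+$107 billion

OMO sale (to banks) $304 billion: the buying banks pay out of their reserve balances → −$304B.
Discount-window loan $456 billion: the loan is credited to the bank's reserve account → +$456B.
Government account inflow $45 billion: funds move from bank reserves into the government account → −$45B.
Net: −304 + 456 − 45 = +$107 billion.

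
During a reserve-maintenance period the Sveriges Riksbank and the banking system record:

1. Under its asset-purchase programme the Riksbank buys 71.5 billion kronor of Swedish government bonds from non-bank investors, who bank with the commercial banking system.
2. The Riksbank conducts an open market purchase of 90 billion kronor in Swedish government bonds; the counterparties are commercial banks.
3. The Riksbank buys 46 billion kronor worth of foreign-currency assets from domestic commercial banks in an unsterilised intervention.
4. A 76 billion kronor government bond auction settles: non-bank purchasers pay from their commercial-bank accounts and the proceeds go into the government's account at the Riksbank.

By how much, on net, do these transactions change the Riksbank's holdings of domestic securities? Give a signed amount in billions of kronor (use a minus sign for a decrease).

+161.5 billion

Riksbank balance sheet:
  Assets:      Securities +161.5B, Foreign assets +46B
  Liabilities: Bank reserves +131.5B, Government deposits +76B
Commercial banking system:
  Assets:      Reserves at CB +131.5B, Securities −90B, Foreign assets −46B
  Liabilities: Checkable deposits −4.5B
So the change in the Riksbank's holdings of domestic securities is +161.5 billion.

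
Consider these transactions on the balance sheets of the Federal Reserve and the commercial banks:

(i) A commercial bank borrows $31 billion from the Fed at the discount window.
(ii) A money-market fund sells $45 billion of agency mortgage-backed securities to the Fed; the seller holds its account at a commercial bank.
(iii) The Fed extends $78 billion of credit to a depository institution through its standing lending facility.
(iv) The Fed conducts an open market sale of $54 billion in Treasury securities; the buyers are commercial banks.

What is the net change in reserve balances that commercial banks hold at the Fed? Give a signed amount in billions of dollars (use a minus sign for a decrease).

Fed balance sheet:
  Assets:      Securities −$9B, Loans to banks +$109B
  Liabilities: Bank reserves +$100B
So the change in reserve balances that commercial banks hold at the Fed is +$100 billion.

+$100 billion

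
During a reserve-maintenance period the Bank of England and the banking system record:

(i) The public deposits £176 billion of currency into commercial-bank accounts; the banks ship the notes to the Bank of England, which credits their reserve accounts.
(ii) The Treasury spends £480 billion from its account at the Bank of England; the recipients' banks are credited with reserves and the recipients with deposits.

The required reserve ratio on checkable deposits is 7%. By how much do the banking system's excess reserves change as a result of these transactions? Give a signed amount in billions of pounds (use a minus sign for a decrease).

Currency deposit £176 billion: reserves +£176B, deposits +£176B.
Government spending £480 billion: reserves +£480B, deposits +£480B.
Totals: Δreserves = +£656B, Δdeposits = +£656B.
Δrequired reserves = 7% × +£656B = +£45.92B.
Δexcess reserves = Δreserves − Δrequired = +£656B − (+£45.92B) = +£610.08 billion.

+£610.08 billion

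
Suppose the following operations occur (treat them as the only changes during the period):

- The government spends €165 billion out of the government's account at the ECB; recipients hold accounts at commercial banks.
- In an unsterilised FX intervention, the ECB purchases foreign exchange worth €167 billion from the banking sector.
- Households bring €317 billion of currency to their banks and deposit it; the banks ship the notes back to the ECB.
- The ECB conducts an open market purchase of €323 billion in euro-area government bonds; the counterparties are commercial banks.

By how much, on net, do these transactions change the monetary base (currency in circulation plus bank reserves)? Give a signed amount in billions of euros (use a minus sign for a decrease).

ECB balance sheet:
  Assets:      Securities +€323B, Foreign assets +€167B
  Liabilities: Bank reserves +€972B, Currency in circulation −€317B, Government deposits −€165B
Monetary base = currency + reserves: −€317B + (+€972B) = +€655 billion.

+€655 billion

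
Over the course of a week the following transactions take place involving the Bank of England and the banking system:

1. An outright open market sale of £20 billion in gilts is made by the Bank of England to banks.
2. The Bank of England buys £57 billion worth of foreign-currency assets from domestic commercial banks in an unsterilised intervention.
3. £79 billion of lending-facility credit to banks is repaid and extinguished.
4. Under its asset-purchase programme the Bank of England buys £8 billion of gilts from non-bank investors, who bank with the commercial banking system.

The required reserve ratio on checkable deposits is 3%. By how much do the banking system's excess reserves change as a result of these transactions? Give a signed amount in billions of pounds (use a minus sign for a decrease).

-£34.24 billion

OMO sale (to banks) £20 billion: reserves −£20B, deposits 0.
FX purchase £57 billion: reserves +£57B, deposits 0.
Discount-window repayment £79 billion: reserves −£79B, deposits 0.
Asset purchase (from non-banks) £8 billion: reserves +£8B, deposits +£8B.
Totals: Δreserves = −£34B, Δdeposits = +£8B.
Δrequired reserves = 3% × +£8B = +£0.24B.
Δexcess reserves = Δreserves − Δrequired = −£34B − (+£0.24B) = -£34.24 billion.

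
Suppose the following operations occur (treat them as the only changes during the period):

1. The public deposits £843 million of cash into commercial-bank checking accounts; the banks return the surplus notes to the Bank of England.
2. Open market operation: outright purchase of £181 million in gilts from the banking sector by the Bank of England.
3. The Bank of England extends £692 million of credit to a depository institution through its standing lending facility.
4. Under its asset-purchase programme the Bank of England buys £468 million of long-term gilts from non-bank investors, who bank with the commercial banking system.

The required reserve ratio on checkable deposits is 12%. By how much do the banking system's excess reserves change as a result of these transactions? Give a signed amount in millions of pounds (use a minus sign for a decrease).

Currency deposit £843 million: reserves +£843M, deposits +£843M.
OMO purchase (from banks) £181 million: reserves +£181M, deposits 0.
Discount-window loan £692 million: reserves +£692M, deposits 0.
Asset purchase (from non-banks) £468 million: reserves +£468M, deposits +£468M.
Totals: Δreserves = +£2184M, Δdeposits = +£1311M.
Δrequired reserves = 12% × +£1311M = +£157.32M.
Δexcess reserves = Δreserves − Δrequired = +£2184M − (+£157.32M) = +£2026.68 million.

+£2026.68 million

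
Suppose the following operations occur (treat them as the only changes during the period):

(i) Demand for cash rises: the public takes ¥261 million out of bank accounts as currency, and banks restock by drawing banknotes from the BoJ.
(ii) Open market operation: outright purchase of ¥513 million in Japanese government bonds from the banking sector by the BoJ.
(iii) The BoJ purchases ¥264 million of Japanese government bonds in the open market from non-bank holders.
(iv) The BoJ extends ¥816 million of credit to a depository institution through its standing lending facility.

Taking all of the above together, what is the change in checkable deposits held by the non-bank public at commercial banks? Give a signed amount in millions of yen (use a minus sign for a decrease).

Currency withdrawal ¥261 million: non-bank counterparties' bank balances fall → −¥261M.
OMO purchase (from banks) ¥513 million: the counterparty is a bank, so public deposits are unchanged → 0.
Asset purchase (from non-banks) ¥264 million: non-bank counterparties' bank balances rise → +¥264M.
Discount-window loan ¥816 million: the counterparty is a bank, so public deposits are unchanged → 0.
Net: −261 + 0 + 264 + 0 = +¥3 million.

+¥3 million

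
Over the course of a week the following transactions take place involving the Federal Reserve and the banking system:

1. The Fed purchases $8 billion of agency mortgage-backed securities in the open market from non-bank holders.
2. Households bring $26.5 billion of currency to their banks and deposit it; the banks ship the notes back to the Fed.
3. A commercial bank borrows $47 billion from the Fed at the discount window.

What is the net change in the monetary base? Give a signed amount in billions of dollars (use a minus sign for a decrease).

Fed balance sheet:
  Assets:      Securities +$8B, Loans to banks +$47B
  Liabilities: Bank reserves +$81.5B, Currency in circulation −$26.5B
Monetary base = currency + reserves: −$26.5B + (+$81.5B) = +$55 billion.

+$55 billion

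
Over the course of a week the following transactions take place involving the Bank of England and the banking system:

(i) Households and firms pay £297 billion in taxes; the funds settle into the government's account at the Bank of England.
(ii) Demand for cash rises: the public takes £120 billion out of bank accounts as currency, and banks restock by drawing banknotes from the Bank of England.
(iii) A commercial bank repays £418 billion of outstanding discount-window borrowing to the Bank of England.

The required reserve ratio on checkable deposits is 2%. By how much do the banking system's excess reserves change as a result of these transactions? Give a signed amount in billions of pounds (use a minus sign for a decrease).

Government account inflow £297 billion: reserves −£297B, deposits −£297B.
Currency withdrawal £120 billion: reserves −£120B, deposits −£120B.
Discount-window repayment £418 billion: reserves −£418B, deposits 0.
Totals: Δreserves = −£835B, Δdeposits = −£417B.
Δrequired reserves = 2% × −£417B = −£8.34B.
Δexcess reserves = Δreserves − Δrequired = −£835B − (−£8.34B) = -£826.66 billion.

-£826.66 billion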